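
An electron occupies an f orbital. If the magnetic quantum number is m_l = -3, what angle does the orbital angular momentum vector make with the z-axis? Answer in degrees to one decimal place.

θ ≈ 150.0°

The letter f corresponds to l = 3.
|L|² = l(l+1)ℏ² = 12ℏ², so |L| = 2√3 ℏ.
L_z = m_l ℏ = −3ℏ.
cos θ = L_z/|L| = -3/√12, so θ ≈ 150.0°.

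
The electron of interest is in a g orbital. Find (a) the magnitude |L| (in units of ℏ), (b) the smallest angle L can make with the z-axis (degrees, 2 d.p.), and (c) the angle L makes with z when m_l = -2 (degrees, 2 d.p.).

|L| = 2√5 ℏ ≈ 4.472ℏ; θ_min ≈ 26.57°; θ(m_l=-2) ≈ 116.57°

For a g orbital, l = 4.
|L| = ℏ√(4·5) = 2√5 ℏ ≈ 4.472ℏ.
cos θ_min = 4/√20, so θ_min ≈ 26.57°.
For m_l = -2: cos θ = -2/√20, θ ≈ 116.57°.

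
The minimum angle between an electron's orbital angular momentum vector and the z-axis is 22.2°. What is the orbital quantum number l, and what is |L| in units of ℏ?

l = 6, |L| = √42 ℏ ≈ 6.481ℏ

At minimum angle, m_l = l, so cos θ = l/√(l(l+1)); cos²θ = l/(l+1) = 0.8572.
Solving: l = 6.
Then |L| = ℏ√(6·7) = √42 ℏ.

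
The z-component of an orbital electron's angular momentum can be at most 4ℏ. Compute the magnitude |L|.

Since max m_l = l, l = 4.
|L| = √(l(l+1)) ℏ = 2√5 ℏ.

|L| = 2√5 ℏ ≈ 4.472ℏ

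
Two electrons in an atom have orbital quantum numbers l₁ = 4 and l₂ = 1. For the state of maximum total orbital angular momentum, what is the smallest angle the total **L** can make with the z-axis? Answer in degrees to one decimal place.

L runs from |4 − 1| = 3 to 4 + 1 = 5.
L ∈ {3, 4, 5}.
The maximum is L = 5, with |L_tot| = ℏ√(5·6) = √30 ℏ.
The minimum angle with z is arccos(5/√30) ≈ 24.1°.

θ_min ≈ 24.1°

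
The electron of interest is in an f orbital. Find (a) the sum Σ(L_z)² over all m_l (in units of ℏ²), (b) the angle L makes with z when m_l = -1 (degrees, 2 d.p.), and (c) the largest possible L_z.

Σ(L_z)² = 28 ℏ²; θ(m_l=-1) ≈ 106.78°; L_z,max = 3ℏ

For an f orbital, l = 3.
Σ m_l² = 28, so Σ(L_z)² = 28 ℏ².
For m_l = -1: cos θ = -1/√12, θ ≈ 106.78°.
L_z,max = lℏ = 3ℏ.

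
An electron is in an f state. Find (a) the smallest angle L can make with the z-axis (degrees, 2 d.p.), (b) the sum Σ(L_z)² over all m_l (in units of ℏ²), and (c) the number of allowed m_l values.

An f state has l = 3.
cos θ_min = 3/√12, so θ_min ≈ 30.00°.
Σ m_l² = 28, so Σ(L_z)² = 28 ℏ².
There are 2l+1 = 7 values of m_l.

θ_min ≈ 30.00°; Σ(L_z)² = 28 ℏ²; 7 values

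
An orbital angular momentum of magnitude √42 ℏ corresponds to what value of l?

l = 6

|L| = ℏ√(l(l+1)), so l(l+1) = 42.
Solving: l = 6.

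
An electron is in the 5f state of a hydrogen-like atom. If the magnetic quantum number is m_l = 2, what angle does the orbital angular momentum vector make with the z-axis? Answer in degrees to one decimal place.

For 5f, l = 3.
|L| = √(l(l+1)) ℏ = 2√3 ℏ.
L_z = m_l ℏ = 2ℏ.
cos θ = L_z/|L| = 2/√12, so θ ≈ 54.7°.

θ ≈ 54.7°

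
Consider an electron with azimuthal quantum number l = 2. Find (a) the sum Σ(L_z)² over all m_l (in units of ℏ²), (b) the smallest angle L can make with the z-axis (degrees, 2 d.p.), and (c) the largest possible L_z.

Σ m_l² = 10, so Σ(L_z)² = 10 ℏ².
cos θ_min = 2/√6, so θ_min ≈ 35.26°.
L_z,max = lℏ = 2ℏ.

Σ(L_z)² = 10 ℏ²; θ_min ≈ 35.26°; L_z,max = 2ℏ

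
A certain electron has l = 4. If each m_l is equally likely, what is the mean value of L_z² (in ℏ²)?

⟨L_z²⟩ = 6.667 ℏ²

m_l ∈ {-4, -3, -2, -1, 0, 1, 2, 3, 4}.
Average of L_z² over 9 states: 60/9 ℏ² = 6.667 ℏ².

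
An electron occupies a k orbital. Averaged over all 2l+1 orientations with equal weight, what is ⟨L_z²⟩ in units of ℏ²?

⟨L_z²⟩ = 18.67 ℏ²

The letter k corresponds to l = 7.
The allowed m_l values are -7, -6, -5, -4, -3, -2, -1, 0, 1, 2, 3, 4, 5, 6, 7.
⟨L_z²⟩ = ℏ²·(Σ m_l²)/(2l+1) = ℏ²·280/15 = 18.67ℏ².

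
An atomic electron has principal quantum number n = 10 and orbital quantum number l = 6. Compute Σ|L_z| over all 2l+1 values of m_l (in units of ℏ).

m_l runs from −6 to 6, i.e. {-6, -5, -4, -3, -2, -1, 0, 1, 2, 3, 4, 5, 6}.
Σ|m_l| = 2·6(6+1)/2 = 42.

Σ|L_z| = 42 ℏ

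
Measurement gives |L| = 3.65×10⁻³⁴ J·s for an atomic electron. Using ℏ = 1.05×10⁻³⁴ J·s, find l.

l = 3

|L|/ℏ = (3.65×10⁻³⁴)/(1.05×10⁻³⁴) ≈ 3.476.
(|L|/ℏ)² = l(l+1) ≈ 12.08 ⇒ l = 3.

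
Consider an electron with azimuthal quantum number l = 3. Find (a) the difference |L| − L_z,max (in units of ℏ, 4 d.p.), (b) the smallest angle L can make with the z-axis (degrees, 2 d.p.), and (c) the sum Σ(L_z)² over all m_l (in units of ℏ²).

|L| − L_z,max = (2√3 − 3)ℏ ≈ 0.4641ℏ.
cos θ_min = 3/√12, so θ_min ≈ 30.00°.
Σ m_l² = 28, so Σ(L_z)² = 28 ℏ².

|L|−L_z,max ≈ 0.4641ℏ; θ_min ≈ 30.00°; Σ(L_z)² = 28 ℏ²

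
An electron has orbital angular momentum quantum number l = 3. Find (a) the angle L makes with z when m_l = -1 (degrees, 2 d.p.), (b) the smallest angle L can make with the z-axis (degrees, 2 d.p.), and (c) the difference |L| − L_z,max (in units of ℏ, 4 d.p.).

For m_l = -1: cos θ = -1/√12, θ ≈ 106.78°.
cos θ_min = 3/√12, so θ_min ≈ 30.00°.
|L| − L_z,max = (2√3 − 3)ℏ ≈ 0.4641ℏ.

θ(m_l=-1) ≈ 106.78°; θ_min ≈ 30.00°; |L|−L_z,max ≈ 0.4641ℏ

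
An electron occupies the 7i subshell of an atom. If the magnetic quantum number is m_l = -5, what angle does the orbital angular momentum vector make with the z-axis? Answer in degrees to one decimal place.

θ ≈ 140.5°

7i means n = 7, l = 6.
|L| = √(l(l+1)) ℏ = √42 ℏ.
L_z = m_l ℏ = −5ℏ.
cos θ = L_z/|L| = -5/√42, so θ ≈ 140.5°.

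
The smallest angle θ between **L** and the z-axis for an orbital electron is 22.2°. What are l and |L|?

l = 6, |L| = √42 ℏ ≈ 6.481ℏ

At minimum angle, m_l = l, so cos θ = l/√(l(l+1)); cos²θ = l/(l+1) = 0.8572.
Thus l = 0.8572/(1 − 0.8572) ≈ 6.
Then |L| = ℏ√(6·7) = √42 ℏ.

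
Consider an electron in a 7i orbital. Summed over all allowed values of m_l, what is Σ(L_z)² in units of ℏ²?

Σ(L_z)² = 182 ℏ²

7i means n = 7, l = 6.
The allowed m_l values are -6, -5, -4, -3, -2, -1, 0, 1, 2, 3, 4, 5, 6.
Summing m² from −6 to 6: Σ m_l² = 182.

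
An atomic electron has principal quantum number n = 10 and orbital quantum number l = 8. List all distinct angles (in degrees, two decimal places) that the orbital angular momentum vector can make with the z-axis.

θ ∈ {19.47°, 34.42°, 45.00°, 53.90°, 61.87°, 69.30°, 76.37°, 83.23°, 90.00°, 96.77°, 103.63°, 110.70°, 118.13°, 126.10°, 135.00°, 145.58°, 160.53°}

|L|² = l(l+1)ℏ² = 72ℏ², so |L| = 6√2 ℏ.
cos θ = m_l/√72 for each m_l ∈ {-8, -7, -6, -5, -4, -3, -2, -1, 0, 1, 2, 3, 4, 5, 6, 7, 8}.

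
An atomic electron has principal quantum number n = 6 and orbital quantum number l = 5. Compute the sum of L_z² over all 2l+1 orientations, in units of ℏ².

Σ(L_z)² = 110 ℏ²

The allowed m_l values are -5, -4, -3, -2, -1, 0, 1, 2, 3, 4, 5.
Summing m² from −5 to 5: Σ m_l² = 110.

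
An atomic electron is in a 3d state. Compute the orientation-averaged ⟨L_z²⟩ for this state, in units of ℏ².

⟨L_z²⟩ = 2 ℏ²

For 3d, l = 2.
The allowed m_l values are -2, -1, 0, 1, 2.
⟨L_z²⟩ = ℏ²·l(l+1)/3 = 2ℏ².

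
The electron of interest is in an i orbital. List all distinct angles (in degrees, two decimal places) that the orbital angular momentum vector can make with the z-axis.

θ ∈ {22.21°, 39.51°, 51.89°, 62.42°, 72.02°, 81.12°, 90.00°, 98.88°, 107.98°, 117.58°, 128.11°, 140.49°, 157.79°}

For an i orbital, l = 6.
|L| = √(l(l+1)) ℏ = √42 ℏ.
cos θ = m_l/√42 for each m_l ∈ {-6, -5, -4, -3, -2, -1, 0, 1, 2, 3, 4, 5, 6}.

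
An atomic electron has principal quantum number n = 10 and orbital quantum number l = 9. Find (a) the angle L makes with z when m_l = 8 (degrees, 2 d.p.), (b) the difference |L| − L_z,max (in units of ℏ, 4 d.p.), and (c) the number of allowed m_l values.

θ(m_l=8) ≈ 32.51°; |L|−L_z,max ≈ 0.4868ℏ; 19 values

For m_l = 8: cos θ = 8/√90, θ ≈ 32.51°.
|L| − L_z,max = (3√10 − 9)ℏ ≈ 0.4868ℏ.
There are 2l+1 = 19 values of m_l.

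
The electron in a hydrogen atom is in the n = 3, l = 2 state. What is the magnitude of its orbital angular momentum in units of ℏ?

|L| = ℏ√(l(l+1)) = ℏ√(2·3) = √6 ℏ

|L| = √6 ℏ ≈ 2.449ℏ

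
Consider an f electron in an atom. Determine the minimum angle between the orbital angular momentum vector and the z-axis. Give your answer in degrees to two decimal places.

θ_min ≈ 30.00°

For an f orbital, l = 3.
|L| = √(l(l+1)) ℏ = 2√3 ℏ.
The smallest angle corresponds to the largest L_z, i.e. m_l = l = 3, giving L_z = 3ℏ.
cos θ_min = 3/√12, so θ_min ≈ 30.00°.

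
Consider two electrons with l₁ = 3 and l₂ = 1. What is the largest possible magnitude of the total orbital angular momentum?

L runs from |3 − 1| = 2 to 3 + 1 = 4.
Allowed values: L = 2, 3, 4.
The largest magnitude corresponds to L = 4: |L_tot| = ℏ√(4·5) = 2√5 ℏ.

|L_tot|_max = 2√5 ℏ ≈ 4.472ℏ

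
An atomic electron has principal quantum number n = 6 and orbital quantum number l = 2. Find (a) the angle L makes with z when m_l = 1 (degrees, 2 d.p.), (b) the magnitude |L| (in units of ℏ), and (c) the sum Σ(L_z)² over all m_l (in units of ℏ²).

θ(m_l=1) ≈ 65.91°; |L| = √6 ℏ ≈ 2.449ℏ; Σ(L_z)² = 10 ℏ²

For m_l = 1: cos θ = 1/√6, θ ≈ 65.91°.
|L| = ℏ√(2·3) = √6 ℏ ≈ 2.449ℏ.
Σ m_l² = 10, so Σ(L_z)² = 10 ℏ².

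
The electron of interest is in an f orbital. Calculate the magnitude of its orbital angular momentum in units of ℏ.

For an f orbital, l = 3.
|L| = ℏ√(l(l+1)) = ℏ√(3·4) = 2√3 ℏ

|L| = 2√3 ℏ ≈ 3.464ℏ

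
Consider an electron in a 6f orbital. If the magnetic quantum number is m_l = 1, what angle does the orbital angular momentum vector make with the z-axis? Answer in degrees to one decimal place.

The 6f subshell has l = 3.
|L| = ℏ√(l(l+1)) = 2√3 ℏ.
L_z = m_l ℏ = 1ℏ.
cos θ = L_z/|L| = 1/√12, so θ ≈ 73.2°.

θ ≈ 73.2°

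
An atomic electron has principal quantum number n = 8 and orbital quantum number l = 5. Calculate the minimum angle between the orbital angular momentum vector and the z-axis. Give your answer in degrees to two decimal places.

θ_min ≈ 24.09°

|L| = √(l(l+1)) ℏ = √30 ℏ.
The smallest angle corresponds to the largest L_z, i.e. m_l = l = 5, giving L_z = 5ℏ.
cos θ_min = 5/√30, so θ_min ≈ 24.09°.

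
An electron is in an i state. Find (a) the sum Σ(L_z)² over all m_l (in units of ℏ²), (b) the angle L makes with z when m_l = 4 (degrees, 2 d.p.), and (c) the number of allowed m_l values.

For an i orbital, l = 6.
Σ m_l² = 182, so Σ(L_z)² = 182 ℏ².
For m_l = 4: cos θ = 4/√42, θ ≈ 51.89°.
There are 2l+1 = 13 values of m_l.

Σ(L_z)² = 182 ℏ²; θ(m_l=4) ≈ 51.89°; 13 values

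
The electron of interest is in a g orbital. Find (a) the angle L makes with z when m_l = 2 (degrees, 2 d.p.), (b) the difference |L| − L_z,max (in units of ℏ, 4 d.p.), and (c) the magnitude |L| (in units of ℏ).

The letter g corresponds to l = 4.
For m_l = 2: cos θ = 2/√20, θ ≈ 63.43°.
|L| − L_z,max = (2√5 − 4)ℏ ≈ 0.4721ℏ.
|L| = ℏ√(4·5) = 2√5 ℏ ≈ 4.472ℏ.

θ(m_l=2) ≈ 63.43°; |L|−L_z,max ≈ 0.4721ℏ; |L| = 2√5 ℏ ≈ 4.472ℏ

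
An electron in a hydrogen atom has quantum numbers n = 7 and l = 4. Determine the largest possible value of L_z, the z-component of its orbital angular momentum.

L_z = m_l ℏ with m_l ∈ {−4, …, 4}; the maximum is m_l = 4.

L_z,max = 4ℏ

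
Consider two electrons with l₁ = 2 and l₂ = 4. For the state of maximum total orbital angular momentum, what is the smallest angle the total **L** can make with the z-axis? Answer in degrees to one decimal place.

θ_min ≈ 22.2°

By the triangle rule, |l₁ − l₂| ≤ L ≤ l₁ + l₂.
So L can be 2, 3, 4, 5, 6.
The maximum is L = 6, with |L_tot| = ℏ√(6·7) = √42 ℏ.
The minimum angle with z is arccos(6/√42) ≈ 22.2°.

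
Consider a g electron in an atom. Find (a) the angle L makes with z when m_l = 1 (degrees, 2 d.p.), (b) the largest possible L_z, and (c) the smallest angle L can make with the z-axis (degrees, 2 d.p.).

θ(m_l=1) ≈ 77.08°; L_z,max = 4ℏ; θ_min ≈ 26.57°

A g state has l = 4.
For m_l = 1: cos θ = 1/√20, θ ≈ 77.08°.
L_z,max = lℏ = 4ℏ.
cos θ_min = 4/√20, so θ_min ≈ 26.57°.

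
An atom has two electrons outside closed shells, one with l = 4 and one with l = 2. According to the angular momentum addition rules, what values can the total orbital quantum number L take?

Angular momentum addition gives L = |l₁ − l₂|, …, l₁ + l₂.
L ∈ {2, 3, 4, 5, 6}.

L = 2, 3, 4, 5, 6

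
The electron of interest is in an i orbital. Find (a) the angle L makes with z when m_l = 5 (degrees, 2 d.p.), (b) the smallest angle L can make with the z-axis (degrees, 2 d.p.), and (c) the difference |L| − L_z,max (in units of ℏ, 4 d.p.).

θ(m_l=5) ≈ 39.51°; θ_min ≈ 22.21°; |L|−L_z,max ≈ 0.4807ℏ

For an i orbital, l = 6.
For m_l = 5: cos θ = 5/√42, θ ≈ 39.51°.
cos θ_min = 6/√42, so θ_min ≈ 22.21°.
|L| − L_z,max = (√42 − 6)ℏ ≈ 0.4807ℏ.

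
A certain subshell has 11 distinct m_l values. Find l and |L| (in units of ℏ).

2l + 1 = 11 ⇒ l = 5.
|L| = ℏ√(l(l+1)) = ℏ√(5·6) = √30 ℏ.

l = 5, |L| = √30 ℏ ≈ 5.477ℏ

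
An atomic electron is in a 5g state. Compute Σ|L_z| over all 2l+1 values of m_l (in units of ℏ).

Σ|L_z| = 20 ℏ

For 5g, l = 4.
m_l ∈ {-4, -3, -2, -1, 0, 1, 2, 3, 4}.
Σ|m_l| = 2·4(4+1)/2 = 20.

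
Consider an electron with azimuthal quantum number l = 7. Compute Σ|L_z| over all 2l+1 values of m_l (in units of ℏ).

m_l ∈ {-7, -6, -5, -4, -3, -2, -1, 0, 1, 2, 3, 4, 5, 6, 7}.
Σ|m_l| = l(l+1) = 56.

Σ|L_z| = 56 ℏ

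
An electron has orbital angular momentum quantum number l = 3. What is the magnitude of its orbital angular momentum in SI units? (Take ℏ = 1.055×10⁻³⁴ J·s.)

|L| = 3.655×10⁻³⁴ J·s

|L| = ℏ√(l(l+1)) = ℏ√(3·4) = 2√3 ℏ
Numerically, |L| = 3.464 × (1.055×10⁻³⁴ J·s) = 3.655×10⁻³⁴ J·s.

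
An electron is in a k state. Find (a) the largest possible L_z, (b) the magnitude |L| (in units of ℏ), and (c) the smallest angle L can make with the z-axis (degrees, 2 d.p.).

For a k orbital, l = 7.
L_z,max = lℏ = 7ℏ.
|L| = ℏ√(7·8) = 2√14 ℏ ≈ 7.483ℏ.
cos θ_min = 7/√56, so θ_min ≈ 20.70°.

L_z,max = 7ℏ; |L| = 2√14 ℏ ≈ 7.483ℏ; θ_min ≈ 20.70°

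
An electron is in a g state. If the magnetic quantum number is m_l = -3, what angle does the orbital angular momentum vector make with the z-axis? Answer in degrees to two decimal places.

θ ≈ 132.13°

For a g orbital, l = 4.
|L| = ℏ√(l(l+1)) = 2√5 ℏ.
L_z = m_l ℏ = −3ℏ.
cos θ = L_z/|L| = -3/√20, so θ ≈ 132.13°.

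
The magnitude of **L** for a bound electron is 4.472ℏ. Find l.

(|L|/ℏ)² = l(l+1) = 20.
l² + l − 20 = 0 ⇒ l = 4.

l = 4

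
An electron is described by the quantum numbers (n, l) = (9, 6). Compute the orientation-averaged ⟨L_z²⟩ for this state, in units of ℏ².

m_l runs from −6 to 6, i.e. {-6, -5, -4, -3, -2, -1, 0, 1, 2, 3, 4, 5, 6}.
Average of L_z² over 13 states: 182/13 ℏ² = 14 ℏ².

⟨L_z²⟩ = 14 ℏ²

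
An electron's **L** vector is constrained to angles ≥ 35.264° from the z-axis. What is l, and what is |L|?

l = 2, |L| = √6 ℏ ≈ 2.449ℏ

cos θ_min = l/√(l(l+1)) = √(l/(l+1)), so l/(l+1) = cos²(35.264°) = 0.6667.
Solving: l = 2.
Then |L| = ℏ√(2·3) = √6 ℏ.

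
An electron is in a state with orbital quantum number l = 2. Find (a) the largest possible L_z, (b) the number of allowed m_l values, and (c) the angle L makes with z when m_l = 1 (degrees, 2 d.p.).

L_z,max = lℏ = 2ℏ.
There are 2l+1 = 5 values of m_l.
For m_l = 1: cos θ = 1/√6, θ ≈ 65.91°.

L_z,max = 2ℏ; 5 values; θ(m_l=1) ≈ 65.91°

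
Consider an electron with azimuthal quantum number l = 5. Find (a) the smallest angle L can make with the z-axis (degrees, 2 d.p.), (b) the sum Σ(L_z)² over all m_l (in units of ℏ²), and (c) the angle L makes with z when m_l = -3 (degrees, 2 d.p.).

θ_min ≈ 24.09°; Σ(L_z)² = 110 ℏ²; θ(m_l=-3) ≈ 123.21°

cos θ_min = 5/√30, so θ_min ≈ 24.09°.
Σ m_l² = 110, so Σ(L_z)² = 110 ℏ².
For m_l = -3: cos θ = -3/√30, θ ≈ 123.21°.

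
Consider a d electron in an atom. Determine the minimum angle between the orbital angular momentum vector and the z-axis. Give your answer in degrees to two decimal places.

A d state has l = 2.
|L|² = l(l+1)ℏ² = 6ℏ², so |L| = √6 ℏ.
The smallest angle corresponds to the largest L_z, i.e. m_l = l = 2, giving L_z = 2ℏ.
cos θ_min = 2/√6, so θ_min ≈ 35.26°.

θ_min ≈ 35.26°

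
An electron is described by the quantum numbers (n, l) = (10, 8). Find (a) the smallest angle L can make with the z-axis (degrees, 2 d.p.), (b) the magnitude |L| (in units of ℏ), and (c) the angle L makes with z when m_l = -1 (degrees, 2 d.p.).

θ_min ≈ 19.47°; |L| = 6√2 ℏ ≈ 8.485ℏ; θ(m_l=-1) ≈ 96.77°

cos θ_min = 8/√72, so θ_min ≈ 19.47°.
|L| = ℏ√(8·9) = 6√2 ℏ ≈ 8.485ℏ.
For m_l = -1: cos θ = -1/√72, θ ≈ 96.77°.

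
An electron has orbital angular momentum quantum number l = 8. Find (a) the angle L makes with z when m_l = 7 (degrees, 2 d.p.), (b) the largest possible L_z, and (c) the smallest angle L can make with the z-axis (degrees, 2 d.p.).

For m_l = 7: cos θ = 7/√72, θ ≈ 34.42°.
L_z,max = lℏ = 8ℏ.
cos θ_min = 8/√72, so θ_min ≈ 19.47°.

θ(m_l=7) ≈ 34.42°; L_z,max = 8ℏ; θ_min ≈ 19.47°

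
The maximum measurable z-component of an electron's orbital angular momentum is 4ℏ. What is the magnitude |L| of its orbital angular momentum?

|L| = 2√5 ℏ ≈ 4.472ℏ

Since max m_l = l, l = 4.
|L| = √(l(l+1)) ℏ = 2√5 ℏ.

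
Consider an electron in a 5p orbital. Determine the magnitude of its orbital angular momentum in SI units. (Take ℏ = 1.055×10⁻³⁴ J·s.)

|L| = 1.492×10⁻³⁴ J·s

The 5p subshell has l = 1.
|L| = ℏ√(l(l+1)) = ℏ√(1·2) = √2 ℏ
Numerically, |L| = 1.414 × (1.055×10⁻³⁴ J·s) = 1.492×10⁻³⁴ J·s.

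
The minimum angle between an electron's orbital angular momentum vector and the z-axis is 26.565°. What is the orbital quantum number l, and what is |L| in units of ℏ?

l = 4, |L| = 2√5 ℏ ≈ 4.472ℏ

cos²θ_min = l/(l+1) = 0.8000.
Thus l = 0.8000/(1 − 0.8000) ≈ 4.
Then |L| = ℏ√(4·5) = 2√5 ℏ.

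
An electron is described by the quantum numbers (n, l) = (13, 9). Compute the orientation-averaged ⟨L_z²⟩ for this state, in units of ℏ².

⟨L_z²⟩ = 30 ℏ²

m_l runs from −9 to 9, i.e. {-9, -8, -7, -6, -5, -4, -3, -2, -1, 0, 1, 2, 3, 4, 5, 6, 7, 8, 9}.
⟨L_z²⟩ = ℏ²·(Σ m_l²)/(2l+1) = ℏ²·570/19 = 30ℏ².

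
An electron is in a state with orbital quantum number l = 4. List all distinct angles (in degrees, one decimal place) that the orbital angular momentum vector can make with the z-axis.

θ ∈ {26.6°, 47.9°, 63.4°, 77.1°, 90.0°, 102.9°, 116.6°, 132.1°, 153.4°}

|L|² = l(l+1)ℏ² = 20ℏ², so |L| = 2√5 ℏ.
cos θ = m_l/√20 for each m_l ∈ {-4, -3, -2, -1, 0, 1, 2, 3, 4}.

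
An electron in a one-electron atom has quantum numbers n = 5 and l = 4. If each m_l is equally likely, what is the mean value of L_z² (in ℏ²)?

m_l runs from −4 to 4, i.e. {-4, -3, -2, -1, 0, 1, 2, 3, 4}.
Average of L_z² over 9 states: 60/9 ℏ² = 6.667 ℏ².

⟨L_z²⟩ = 6.667 ℏ²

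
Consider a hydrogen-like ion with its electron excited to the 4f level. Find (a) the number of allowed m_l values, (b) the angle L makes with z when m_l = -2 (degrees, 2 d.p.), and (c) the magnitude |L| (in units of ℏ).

The 4f level has l = 3.
There are 2l+1 = 7 values of m_l.
For m_l = -2: cos θ = -2/√12, θ ≈ 125.26°.
|L| = ℏ√(3·4) = 2√3 ℏ ≈ 3.464ℏ.

7 values; θ(m_l=-2) ≈ 125.26°; |L| = 2√3 ℏ ≈ 3.464ℏ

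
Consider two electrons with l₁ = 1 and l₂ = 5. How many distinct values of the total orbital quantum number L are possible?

3

By the triangle rule, |l₁ − l₂| ≤ L ≤ l₁ + l₂.
Allowed values: L = 4, 5, 6.
That is 3 values.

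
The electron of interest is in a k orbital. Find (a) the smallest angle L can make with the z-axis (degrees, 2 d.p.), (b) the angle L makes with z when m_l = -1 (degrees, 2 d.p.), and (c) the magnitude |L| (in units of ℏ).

θ_min ≈ 20.70°; θ(m_l=-1) ≈ 97.68°; |L| = 2√14 ℏ ≈ 7.483ℏ

A k state has l = 7.
cos θ_min = 7/√56, so θ_min ≈ 20.70°.
For m_l = -1: cos θ = -1/√56, θ ≈ 97.68°.
|L| = ℏ√(7·8) = 2√14 ℏ ≈ 7.483ℏ.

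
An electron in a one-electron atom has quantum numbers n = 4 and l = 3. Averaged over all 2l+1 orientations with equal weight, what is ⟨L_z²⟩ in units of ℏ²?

⟨L_z²⟩ = 4 ℏ²

m_l ∈ {-3, -2, -1, 0, 1, 2, 3}.
Average of L_z² over 7 states: 28/7 ℏ² = 4 ℏ².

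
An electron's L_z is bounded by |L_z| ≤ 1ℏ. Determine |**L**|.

|L| = √2 ℏ ≈ 1.414ℏ

The maximum L_z equals lℏ, giving l = 1.
|L| = ℏ√(l(l+1)) = √2 ℏ.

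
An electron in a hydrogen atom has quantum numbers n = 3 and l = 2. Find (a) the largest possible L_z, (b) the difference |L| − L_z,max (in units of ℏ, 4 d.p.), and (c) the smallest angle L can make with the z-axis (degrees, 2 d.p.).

L_z,max = lℏ = 2ℏ.
|L| − L_z,max = (√6 − 2)ℏ ≈ 0.4495ℏ.
cos θ_min = 2/√6, so θ_min ≈ 35.26°.

L_z,max = 2ℏ; |L|−L_z,max ≈ 0.4495ℏ; θ_min ≈ 35.26°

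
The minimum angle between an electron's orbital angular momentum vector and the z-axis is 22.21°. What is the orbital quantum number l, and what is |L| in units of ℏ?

l = 6, |L| = √42 ℏ ≈ 6.481ℏ

cos θ_min = l/√(l(l+1)) = √(l/(l+1)), so l/(l+1) = cos²(22.21°) = 0.8571.
l = cos²θ/sin²θ ≈ 6.
Then |L| = ℏ√(6·7) = √42 ℏ.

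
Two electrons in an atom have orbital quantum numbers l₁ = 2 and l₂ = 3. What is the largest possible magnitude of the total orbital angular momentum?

|L_tot|_max = √30 ℏ ≈ 5.477ℏ

By the triangle rule, |l₁ − l₂| ≤ L ≤ l₁ + l₂.
So L can be 1, 2, 3, 4, 5.
The largest magnitude corresponds to L = 5: |L_tot| = ℏ√(5·6) = √30 ℏ.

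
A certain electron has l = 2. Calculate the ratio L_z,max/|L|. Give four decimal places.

|L| = √6 ℏ ≈ 2.4495ℏ, while L_z,max = lℏ = 2ℏ.
L_z,max/|L| = 2/√6 = 0.8165.

L_z,max/|L| = 0.8165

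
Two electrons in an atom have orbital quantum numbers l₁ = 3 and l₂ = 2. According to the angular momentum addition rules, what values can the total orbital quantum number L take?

By the triangle rule, |l₁ − l₂| ≤ L ≤ l₁ + l₂.
L ∈ {1, 2, 3, 4, 5}.

L = 1, 2, 3, 4, 5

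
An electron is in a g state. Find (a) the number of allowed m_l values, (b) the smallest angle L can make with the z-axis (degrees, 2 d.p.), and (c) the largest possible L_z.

9 values; θ_min ≈ 26.57°; L_z,max = 4ℏ

G corresponds to l = 4.
There are 2l+1 = 9 values of m_l.
cos θ_min = 4/√20, so θ_min ≈ 26.57°.
L_z,max = lℏ = 4ℏ.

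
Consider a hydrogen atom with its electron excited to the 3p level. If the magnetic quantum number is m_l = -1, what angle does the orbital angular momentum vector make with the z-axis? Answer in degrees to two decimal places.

θ ≈ 135.00°

The 3p level has l = 1.
|L| = ℏ√(l(l+1)) = √2 ℏ.
L_z = m_l ℏ = −1ℏ.
cos θ = L_z/|L| = -1/√2, so θ ≈ 135.00°.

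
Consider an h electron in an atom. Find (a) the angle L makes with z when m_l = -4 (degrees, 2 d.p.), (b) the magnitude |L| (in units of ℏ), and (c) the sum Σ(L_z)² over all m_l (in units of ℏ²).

The letter h corresponds to l = 5.
For m_l = -4: cos θ = -4/√30, θ ≈ 136.91°.
|L| = ℏ√(5·6) = √30 ℏ ≈ 5.477ℏ.
Σ m_l² = 110, so Σ(L_z)² = 110 ℏ².

θ(m_l=-4) ≈ 136.91°; |L| = √30 ℏ ≈ 5.477ℏ; Σ(L_z)² = 110 ℏ²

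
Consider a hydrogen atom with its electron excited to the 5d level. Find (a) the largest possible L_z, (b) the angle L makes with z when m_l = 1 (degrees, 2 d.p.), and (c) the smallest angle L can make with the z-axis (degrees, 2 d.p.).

L_z,max = 2ℏ; θ(m_l=1) ≈ 65.91°; θ_min ≈ 35.26°

The 5d level has l = 2.
L_z,max = lℏ = 2ℏ.
For m_l = 1: cos θ = 1/√6, θ ≈ 65.91°.
cos θ_min = 2/√6, so θ_min ≈ 35.26°.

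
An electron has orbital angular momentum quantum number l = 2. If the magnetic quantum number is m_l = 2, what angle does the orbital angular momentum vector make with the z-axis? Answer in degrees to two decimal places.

|L|² = l(l+1)ℏ² = 6ℏ², so |L| = √6 ℏ.
L_z = m_l ℏ = 2ℏ.
cos θ = L_z/|L| = 2/√6, so θ ≈ 35.26°.

θ ≈ 35.26°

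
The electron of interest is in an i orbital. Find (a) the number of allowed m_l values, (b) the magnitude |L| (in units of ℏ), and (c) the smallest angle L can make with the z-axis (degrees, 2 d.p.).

For an i orbital, l = 6.
There are 2l+1 = 13 values of m_l.
|L| = ℏ√(6·7) = √42 ℏ ≈ 6.481ℏ.
cos θ_min = 6/√42, so θ_min ≈ 22.21°.

13 values; |L| = √42 ℏ ≈ 6.481ℏ; θ_min ≈ 22.21°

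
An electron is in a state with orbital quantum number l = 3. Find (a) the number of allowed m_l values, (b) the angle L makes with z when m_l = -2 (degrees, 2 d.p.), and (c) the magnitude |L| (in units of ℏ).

7 values; θ(m_l=-2) ≈ 125.26°; |L| = 2√3 ℏ ≈ 3.464ℏ

There are 2l+1 = 7 values of m_l.
For m_l = -2: cos θ = -2/√12, θ ≈ 125.26°.
|L| = ℏ√(3·4) = 2√3 ℏ ≈ 3.464ℏ.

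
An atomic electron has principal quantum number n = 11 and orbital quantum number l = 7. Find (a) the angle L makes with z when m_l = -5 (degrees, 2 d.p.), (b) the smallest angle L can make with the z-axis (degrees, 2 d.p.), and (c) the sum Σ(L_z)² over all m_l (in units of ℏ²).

For m_l = -5: cos θ = -5/√56, θ ≈ 131.92°.
cos θ_min = 7/√56, so θ_min ≈ 20.70°.
Σ m_l² = 280, so Σ(L_z)² = 280 ℏ².

θ(m_l=-5) ≈ 131.92°; θ_min ≈ 20.70°; Σ(L_z)² = 280 ℏ²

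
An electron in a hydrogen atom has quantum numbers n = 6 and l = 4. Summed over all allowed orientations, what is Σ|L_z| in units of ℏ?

m_l runs from −4 to 4, i.e. {-4, -3, -2, -1, 0, 1, 2, 3, 4}.
Σ|m_l| = 2(1+2+…+4) = 20.

Σ|L_z| = 20 ℏ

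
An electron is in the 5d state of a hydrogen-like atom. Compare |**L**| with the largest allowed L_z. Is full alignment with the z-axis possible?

The 5d subshell has l = 2.
|L| = √6 ℏ ≈ 2.4495ℏ, while L_z,max = lℏ = 2ℏ.
Since |L| > L_z,max, the vector can never point exactly along z; the closest it comes is θ_min = arccos(2/√6) ≈ 35.3°.

No: L_z,max = 2ℏ < |L| = √6 ℏ ≈ 2.449ℏ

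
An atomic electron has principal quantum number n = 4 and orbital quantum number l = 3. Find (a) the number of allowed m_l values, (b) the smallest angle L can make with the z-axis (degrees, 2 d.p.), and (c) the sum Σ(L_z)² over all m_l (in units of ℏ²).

There are 2l+1 = 7 values of m_l.
cos θ_min = 3/√12, so θ_min ≈ 30.00°.
Σ m_l² = 28, so Σ(L_z)² = 28 ℏ².

7 values; θ_min ≈ 30.00°; Σ(L_z)² = 28 ℏ²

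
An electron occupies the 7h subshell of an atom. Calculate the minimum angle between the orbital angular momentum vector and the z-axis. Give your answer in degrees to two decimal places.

For 7h, l = 5.
|L| = ℏ√(l(l+1)) = √30 ℏ.
The smallest angle corresponds to the largest L_z, i.e. m_l = l = 5, giving L_z = 5ℏ.
cos θ_min = 5/√30, so θ_min ≈ 24.09°.

θ_min ≈ 24.09°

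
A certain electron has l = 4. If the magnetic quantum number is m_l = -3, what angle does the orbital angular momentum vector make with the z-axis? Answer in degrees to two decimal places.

θ ≈ 132.13°

|L|² = l(l+1)ℏ² = 20ℏ², so |L| = 2√5 ℏ.
L_z = m_l ℏ = −3ℏ.
cos θ = L_z/|L| = -3/√20, so θ ≈ 132.13°.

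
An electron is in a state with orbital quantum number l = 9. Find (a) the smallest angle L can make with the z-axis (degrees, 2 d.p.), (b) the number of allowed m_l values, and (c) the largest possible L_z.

cos θ_min = 9/√90, so θ_min ≈ 18.43°.
There are 2l+1 = 19 values of m_l.
L_z,max = lℏ = 9ℏ.

θ_min ≈ 18.43°; 19 values; L_z,max = 9ℏ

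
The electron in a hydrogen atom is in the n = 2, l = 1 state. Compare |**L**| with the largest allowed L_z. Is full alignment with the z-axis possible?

|L| = √2 ℏ ≈ 1.4142ℏ, while L_z,max = lℏ = 1ℏ.
Since |L| > L_z,max, the vector can never point exactly along z; the closest it comes is θ_min = arccos(1/√2) ≈ 45.0°.

No: L_z,max = 1ℏ < |L| = √2 ℏ ≈ 1.414ℏ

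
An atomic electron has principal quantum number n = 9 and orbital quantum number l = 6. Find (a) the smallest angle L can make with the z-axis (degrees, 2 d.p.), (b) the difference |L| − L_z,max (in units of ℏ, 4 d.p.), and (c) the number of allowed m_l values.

θ_min ≈ 22.21°; |L|−L_z,max ≈ 0.4807ℏ; 13 values

cos θ_min = 6/√42, so θ_min ≈ 22.21°.
|L| − L_z,max = (√42 − 6)ℏ ≈ 0.4807ℏ.
There are 2l+1 = 13 values of m_l.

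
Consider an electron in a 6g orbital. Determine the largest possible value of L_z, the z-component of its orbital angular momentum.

6g means n = 6, l = 4.
L_z = m_l ℏ with m_l ∈ {−4, …, 4}; the maximum is m_l = 4.

L_z,max = 4ℏ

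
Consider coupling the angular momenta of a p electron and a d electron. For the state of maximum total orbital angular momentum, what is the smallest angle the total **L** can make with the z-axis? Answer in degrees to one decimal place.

The total orbital quantum number L ranges from |l₁ − l₂| to l₁ + l₂ in integer steps.
Allowed values: L = 1, 2, 3.
The maximum is L = 3, with |L_tot| = ℏ√(3·4) = 2√3 ℏ.
The minimum angle with z is arccos(3/√12) ≈ 30.0°.

θ_min ≈ 30.0°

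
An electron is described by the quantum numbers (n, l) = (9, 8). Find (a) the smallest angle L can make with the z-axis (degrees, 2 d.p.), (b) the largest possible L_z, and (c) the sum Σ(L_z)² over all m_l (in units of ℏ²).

cos θ_min = 8/√72, so θ_min ≈ 19.47°.
L_z,max = lℏ = 8ℏ.
Σ m_l² = 408, so Σ(L_z)² = 408 ℏ².

θ_min ≈ 19.47°; L_z,max = 8ℏ; Σ(L_z)² = 408 ℏ²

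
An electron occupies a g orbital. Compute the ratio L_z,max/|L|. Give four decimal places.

L_z,max/|L| = 0.8944

The letter g corresponds to l = 4.
|L| = 2√5 ℏ ≈ 4.4721ℏ, while L_z,max = lℏ = 4ℏ.
L_z,max/|L| = 4/√20 = 0.8944.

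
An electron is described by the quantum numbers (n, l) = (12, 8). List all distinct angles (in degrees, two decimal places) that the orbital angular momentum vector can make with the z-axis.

|L| = ℏ√(l(l+1)) = 6√2 ℏ.
cos θ = m_l/√72 for each m_l ∈ {-8, -7, -6, -5, -4, -3, -2, -1, 0, 1, 2, 3, 4, 5, 6, 7, 8}.

θ ∈ {19.47°, 34.42°, 45.00°, 53.90°, 61.87°, 69.30°, 76.37°, 83.23°, 90.00°, 96.77°, 103.63°, 110.70°, 118.13°, 126.10°, 135.00°, 145.58°, 160.53°}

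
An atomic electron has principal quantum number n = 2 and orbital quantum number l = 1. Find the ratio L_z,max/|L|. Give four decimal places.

L_z,max/|L| = 0.7071

|L| = √2 ℏ ≈ 1.4142ℏ, while L_z,max = lℏ = 1ℏ.
L_z,max/|L| = 1/√2 = 0.7071.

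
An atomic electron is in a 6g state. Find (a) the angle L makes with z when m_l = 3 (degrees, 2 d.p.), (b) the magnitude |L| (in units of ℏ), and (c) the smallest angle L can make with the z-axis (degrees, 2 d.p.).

6g means n = 6, l = 4.
For m_l = 3: cos θ = 3/√20, θ ≈ 47.87°.
|L| = ℏ√(4·5) = 2√5 ℏ ≈ 4.472ℏ.
cos θ_min = 4/√20, so θ_min ≈ 26.57°.

θ(m_l=3) ≈ 47.87°; |L| = 2√5 ℏ ≈ 4.472ℏ; θ_min ≈ 26.57°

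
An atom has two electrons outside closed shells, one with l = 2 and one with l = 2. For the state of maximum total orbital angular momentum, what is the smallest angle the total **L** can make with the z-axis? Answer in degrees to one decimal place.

L runs from |2 − 2| = 0 to 2 + 2 = 4.
Allowed values: L = 0, 1, 2, 3, 4.
The maximum is L = 4, with |L_tot| = ℏ√(4·5) = 2√5 ℏ.
The minimum angle with z is arccos(4/√20) ≈ 26.6°.

θ_min ≈ 26.6°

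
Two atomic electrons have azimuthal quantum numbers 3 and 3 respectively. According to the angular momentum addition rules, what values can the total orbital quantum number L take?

L = 0, 1, 2, 3, 4, 5, 6

Angular momentum addition gives L = |l₁ − l₂|, …, l₁ + l₂.
Allowed values: L = 0, 1, 2, 3, 4, 5, 6.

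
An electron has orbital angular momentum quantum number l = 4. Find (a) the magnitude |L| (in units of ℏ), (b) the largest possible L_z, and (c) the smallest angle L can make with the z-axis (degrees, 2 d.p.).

|L| = ℏ√(4·5) = 2√5 ℏ ≈ 4.472ℏ.
L_z,max = lℏ = 4ℏ.
cos θ_min = 4/√20, so θ_min ≈ 26.57°.

|L| = 2√5 ℏ ≈ 4.472ℏ; L_z,max = 4ℏ; θ_min ≈ 26.57°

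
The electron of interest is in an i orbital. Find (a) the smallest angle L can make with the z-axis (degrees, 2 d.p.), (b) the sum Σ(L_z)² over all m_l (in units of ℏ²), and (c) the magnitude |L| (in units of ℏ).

An i state has l = 6.
cos θ_min = 6/√42, so θ_min ≈ 22.21°.
Σ m_l² = 182, so Σ(L_z)² = 182 ℏ².
|L| = ℏ√(6·7) = √42 ℏ ≈ 6.481ℏ.

θ_min ≈ 22.21°; Σ(L_z)² = 182 ℏ²; |L| = √42 ℏ ≈ 6.481ℏ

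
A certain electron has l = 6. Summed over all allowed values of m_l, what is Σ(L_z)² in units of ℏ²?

Σ(L_z)² = 182 ℏ²

m_l runs from −6 to 6, i.e. {-6, -5, -4, -3, -2, -1, 0, 1, 2, 3, 4, 5, 6}.
Σ m_l² = l(l+1)(2l+1)/3 = 6·7·13/3 = 182.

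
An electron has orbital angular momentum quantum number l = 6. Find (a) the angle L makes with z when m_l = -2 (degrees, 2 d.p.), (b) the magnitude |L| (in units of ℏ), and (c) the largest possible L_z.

θ(m_l=-2) ≈ 107.98°; |L| = √42 ℏ ≈ 6.481ℏ; L_z,max = 6ℏ

For m_l = -2: cos θ = -2/√42, θ ≈ 107.98°.
|L| = ℏ√(6·7) = √42 ℏ ≈ 6.481ℏ.
L_z,max = lℏ = 6ℏ.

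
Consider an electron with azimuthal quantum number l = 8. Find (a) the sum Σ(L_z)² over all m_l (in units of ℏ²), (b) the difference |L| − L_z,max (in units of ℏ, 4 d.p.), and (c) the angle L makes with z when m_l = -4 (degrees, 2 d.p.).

Σ(L_z)² = 408 ℏ²; |L|−L_z,max ≈ 0.4853ℏ; θ(m_l=-4) ≈ 118.13°

Σ m_l² = 408, so Σ(L_z)² = 408 ℏ².
|L| − L_z,max = (6√2 − 8)ℏ ≈ 0.4853ℏ.
For m_l = -4: cos θ = -4/√72, θ ≈ 118.13°.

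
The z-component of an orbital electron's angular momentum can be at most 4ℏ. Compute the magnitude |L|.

The maximum L_z equals lℏ, giving l = 4.
Then |L| = ℏ√(4·5) = 2√5 ℏ.

|L| = 2√5 ℏ ≈ 4.472ℏ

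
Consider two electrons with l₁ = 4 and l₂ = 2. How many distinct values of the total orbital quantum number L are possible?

5

Angular momentum addition gives L = |l₁ − l₂|, …, l₁ + l₂.
Allowed values: L = 2, 3, 4, 5, 6.
That is 5 values.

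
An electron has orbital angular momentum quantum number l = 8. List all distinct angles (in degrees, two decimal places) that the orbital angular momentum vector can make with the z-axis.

|L| = √(l(l+1)) ℏ = 6√2 ℏ.
cos θ = m_l/√72 for each m_l ∈ {-8, -7, -6, -5, -4, -3, -2, -1, 0, 1, 2, 3, 4, 5, 6, 7, 8}.

θ ∈ {19.47°, 34.42°, 45.00°, 53.90°, 61.87°, 69.30°, 76.37°, 83.23°, 90.00°, 96.77°, 103.63°, 110.70°, 118.13°, 126.10°, 135.00°, 145.58°, 160.53°}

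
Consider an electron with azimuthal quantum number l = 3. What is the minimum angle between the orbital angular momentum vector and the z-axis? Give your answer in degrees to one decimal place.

|L|² = l(l+1)ℏ² = 12ℏ², so |L| = 2√3 ℏ.
The smallest angle corresponds to the largest L_z, i.e. m_l = l = 3, giving L_z = 3ℏ.
cos θ_min = 3/√12, so θ_min ≈ 30.0°.

θ_min ≈ 30.0°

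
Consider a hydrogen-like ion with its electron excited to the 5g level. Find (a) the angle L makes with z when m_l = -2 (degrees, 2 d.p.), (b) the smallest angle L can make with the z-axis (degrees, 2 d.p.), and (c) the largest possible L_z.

θ(m_l=-2) ≈ 116.57°; θ_min ≈ 26.57°; L_z,max = 4ℏ

The 5g level has l = 4.
For m_l = -2: cos θ = -2/√20, θ ≈ 116.57°.
cos θ_min = 4/√20, so θ_min ≈ 26.57°.
L_z,max = lℏ = 4ℏ.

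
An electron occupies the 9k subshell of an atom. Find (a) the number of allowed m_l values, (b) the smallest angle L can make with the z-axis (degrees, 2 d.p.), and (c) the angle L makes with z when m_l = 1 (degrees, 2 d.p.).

9k means n = 9, l = 7.
There are 2l+1 = 15 values of m_l.
cos θ_min = 7/√56, so θ_min ≈ 20.70°.
For m_l = 1: cos θ = 1/√56, θ ≈ 82.32°.

15 values; θ_min ≈ 20.70°; θ(m_l=1) ≈ 82.32°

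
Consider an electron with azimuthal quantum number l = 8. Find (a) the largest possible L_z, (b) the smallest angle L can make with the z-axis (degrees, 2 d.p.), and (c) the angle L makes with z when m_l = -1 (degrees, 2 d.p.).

L_z,max = lℏ = 8ℏ.
cos θ_min = 8/√72, so θ_min ≈ 19.47°.
For m_l = -1: cos θ = -1/√72, θ ≈ 96.77°.

L_z,max = 8ℏ; θ_min ≈ 19.47°; θ(m_l=-1) ≈ 96.77°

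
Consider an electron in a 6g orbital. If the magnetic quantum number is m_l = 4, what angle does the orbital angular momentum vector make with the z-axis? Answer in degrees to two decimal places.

θ ≈ 26.57°

The 6g subshell has l = 4.
|L|² = l(l+1)ℏ² = 20ℏ², so |L| = 2√5 ℏ.
L_z = m_l ℏ = 4ℏ.
cos θ = L_z/|L| = 4/√20, so θ ≈ 26.57°.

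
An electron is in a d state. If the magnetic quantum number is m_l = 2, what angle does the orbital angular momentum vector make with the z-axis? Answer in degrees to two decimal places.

A d state has l = 2.
|L| = ℏ√(l(l+1)) = √6 ℏ.
L_z = m_l ℏ = 2ℏ.
cos θ = L_z/|L| = 2/√6, so θ ≈ 35.26°.

θ ≈ 35.26°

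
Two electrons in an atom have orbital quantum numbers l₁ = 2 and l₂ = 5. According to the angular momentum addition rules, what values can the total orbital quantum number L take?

By the triangle rule, |l₁ − l₂| ≤ L ≤ l₁ + l₂.
Allowed values: L = 3, 4, 5, 6, 7.

L = 3, 4, 5, 6, 7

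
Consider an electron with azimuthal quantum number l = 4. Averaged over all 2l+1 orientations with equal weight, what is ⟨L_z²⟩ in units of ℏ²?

m_l runs from −4 to 4, i.e. {-4, -3, -2, -1, 0, 1, 2, 3, 4}.
⟨L_z²⟩ = ℏ²·(Σ m_l²)/(2l+1) = ℏ²·60/9 = 6.667ℏ².

⟨L_z²⟩ = 6.667 ℏ²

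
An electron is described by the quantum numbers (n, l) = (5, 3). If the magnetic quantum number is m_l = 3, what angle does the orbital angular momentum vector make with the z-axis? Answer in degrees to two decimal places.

|L| = √(l(l+1)) ℏ = 2√3 ℏ.
L_z = m_l ℏ = 3ℏ.
cos θ = L_z/|L| = 3/√12, so θ ≈ 30.00°.

θ ≈ 30.00°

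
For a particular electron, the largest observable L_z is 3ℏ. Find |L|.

Since max m_l = l, l = 3.
|L| = √(l(l+1)) ℏ = 2√3 ℏ.

|L| = 2√3 ℏ ≈ 3.464ℏ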